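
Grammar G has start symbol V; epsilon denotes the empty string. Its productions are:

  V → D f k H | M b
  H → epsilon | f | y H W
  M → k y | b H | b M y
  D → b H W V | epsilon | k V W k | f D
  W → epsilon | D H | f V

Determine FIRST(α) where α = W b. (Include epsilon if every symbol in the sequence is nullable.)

Add FIRST(W)\{epsilon} = { b, f, k, y }; W is nullable, continue.
b is a terminal; add {b} and stop.

{ b, f, k, y }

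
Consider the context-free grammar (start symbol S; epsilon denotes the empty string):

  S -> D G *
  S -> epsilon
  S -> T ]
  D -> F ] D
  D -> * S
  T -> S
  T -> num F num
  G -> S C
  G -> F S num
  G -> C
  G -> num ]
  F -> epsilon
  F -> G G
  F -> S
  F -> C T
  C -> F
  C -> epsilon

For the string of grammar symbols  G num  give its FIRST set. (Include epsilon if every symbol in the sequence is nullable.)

{ *, ], num }

Add FIRST(G)\{epsilon} = { *, ], num }; G is nullable, continue.
num is a terminal; add {num} and stop.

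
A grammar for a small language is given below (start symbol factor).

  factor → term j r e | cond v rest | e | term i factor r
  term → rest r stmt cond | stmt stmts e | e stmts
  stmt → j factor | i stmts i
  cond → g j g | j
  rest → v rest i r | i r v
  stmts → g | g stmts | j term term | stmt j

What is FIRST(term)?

{ e, i, j, v }

From term → rest r stmt cond: add FIRST(rest) = { i, v }.
From term → stmt stmts e: add FIRST(stmt) = { i, j }.
term → e stmts contributes {e}.
Union: FIRST(term) = { e, i, j, v }.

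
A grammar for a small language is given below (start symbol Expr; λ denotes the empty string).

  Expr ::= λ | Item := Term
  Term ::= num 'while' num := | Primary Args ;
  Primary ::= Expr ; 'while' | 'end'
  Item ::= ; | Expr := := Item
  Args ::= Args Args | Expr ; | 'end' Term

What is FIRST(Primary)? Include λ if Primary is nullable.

From Primary ::= Expr ; 'while': Expr nullable, take FIRST(Expr) ∪ {;} = { :=, ; }.
Primary ::= 'end' contributes {'end'}.
Union: FIRST(Primary) = { 'end', :=, ; }.

{ 'end', :=, ; }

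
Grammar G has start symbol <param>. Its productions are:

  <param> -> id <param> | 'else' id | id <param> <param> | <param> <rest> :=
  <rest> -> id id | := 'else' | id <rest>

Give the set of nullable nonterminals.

No nonterminal has an empty production or an RHS whose symbols are all nullable.

{ } (none)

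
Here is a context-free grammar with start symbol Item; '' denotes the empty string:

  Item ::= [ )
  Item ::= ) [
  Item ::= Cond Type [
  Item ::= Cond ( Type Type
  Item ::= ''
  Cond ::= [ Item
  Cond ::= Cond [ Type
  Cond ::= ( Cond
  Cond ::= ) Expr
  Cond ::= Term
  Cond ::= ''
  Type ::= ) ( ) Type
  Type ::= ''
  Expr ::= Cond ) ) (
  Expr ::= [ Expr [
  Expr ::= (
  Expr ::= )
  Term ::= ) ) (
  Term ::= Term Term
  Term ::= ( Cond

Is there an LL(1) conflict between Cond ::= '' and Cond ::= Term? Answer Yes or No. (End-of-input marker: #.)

Yes

FIRST('') = { '' } and FIRST(Term) = { (, ) }.
The first alternative is nullable and FOLLOW(Cond) = { (, ), [ } shares ( with FIRST of the second — conflict.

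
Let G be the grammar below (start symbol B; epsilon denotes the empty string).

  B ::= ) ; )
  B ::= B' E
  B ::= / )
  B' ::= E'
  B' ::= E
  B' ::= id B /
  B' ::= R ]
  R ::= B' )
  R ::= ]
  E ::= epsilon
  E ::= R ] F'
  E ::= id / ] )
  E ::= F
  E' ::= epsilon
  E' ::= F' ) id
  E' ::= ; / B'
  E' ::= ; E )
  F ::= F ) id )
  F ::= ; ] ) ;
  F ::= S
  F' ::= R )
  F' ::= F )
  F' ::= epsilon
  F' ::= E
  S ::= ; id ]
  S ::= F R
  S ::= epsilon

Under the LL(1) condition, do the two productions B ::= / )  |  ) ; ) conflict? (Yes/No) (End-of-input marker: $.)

No

FIRST(/ )) = { / } and FIRST() ; )) = { ) }.
The FIRST sets are disjoint and neither alternative is nullable — no conflict.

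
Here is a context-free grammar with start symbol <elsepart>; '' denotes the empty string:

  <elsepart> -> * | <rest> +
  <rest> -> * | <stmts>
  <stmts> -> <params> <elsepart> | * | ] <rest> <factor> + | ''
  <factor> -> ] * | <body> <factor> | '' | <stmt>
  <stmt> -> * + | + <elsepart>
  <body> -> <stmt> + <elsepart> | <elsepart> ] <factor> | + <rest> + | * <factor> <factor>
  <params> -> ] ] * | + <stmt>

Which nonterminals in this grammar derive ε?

{ <factor>, <rest>, <stmts> }

Directly nullable (have an ''-production): <stmts>, <factor>.
<rest> -> <stmts> with every symbol nullable, so <rest> is nullable.
No other nonterminal has a production whose RHS symbols are all nullable.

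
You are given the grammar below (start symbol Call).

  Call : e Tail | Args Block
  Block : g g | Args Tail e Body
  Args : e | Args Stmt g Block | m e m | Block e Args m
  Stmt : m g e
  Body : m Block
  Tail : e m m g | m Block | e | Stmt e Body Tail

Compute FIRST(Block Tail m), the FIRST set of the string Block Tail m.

{ e, g, m }

Add FIRST(Block) = { e, g, m }; Block is not nullable, stop.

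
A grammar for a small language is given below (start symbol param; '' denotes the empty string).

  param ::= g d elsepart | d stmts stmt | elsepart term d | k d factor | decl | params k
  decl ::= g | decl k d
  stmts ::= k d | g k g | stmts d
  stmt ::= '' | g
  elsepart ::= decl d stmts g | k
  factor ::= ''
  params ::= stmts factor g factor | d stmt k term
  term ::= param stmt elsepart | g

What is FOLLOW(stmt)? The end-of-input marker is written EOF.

{ EOF, g, k }

In param ::= d stmts stmt: stmt is at the end, add FOLLOW(param) = { EOF, g, k }.
In params ::= d stmt k term: add FIRST(k term) = { k }.
In term ::= param stmt elsepart: add FIRST(elsepart) = { g, k }.
Union: FOLLOW(stmt) = { EOF, g, k }.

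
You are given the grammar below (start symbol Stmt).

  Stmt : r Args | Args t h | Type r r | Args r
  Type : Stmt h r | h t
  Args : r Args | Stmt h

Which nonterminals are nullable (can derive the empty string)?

No nonterminal has an empty production or an RHS whose symbols are all nullable.

{ } (none)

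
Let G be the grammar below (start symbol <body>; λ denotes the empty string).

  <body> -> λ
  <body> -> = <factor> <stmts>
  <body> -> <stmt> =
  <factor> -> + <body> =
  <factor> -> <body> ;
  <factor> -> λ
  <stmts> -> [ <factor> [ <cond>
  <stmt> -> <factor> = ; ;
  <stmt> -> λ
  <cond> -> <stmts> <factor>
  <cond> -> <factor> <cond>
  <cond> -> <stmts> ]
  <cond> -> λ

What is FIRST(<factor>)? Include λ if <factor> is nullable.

<factor> -> + <body> = contributes {+}.
From <factor> -> <body> ;: <body> nullable, take FIRST(<body>) ∪ {;} = { +, ;, = }.
<factor> -> λ contributes λ.
Union: FIRST(<factor>) = { +, ;, =, λ }.

{ +, ;, =, λ }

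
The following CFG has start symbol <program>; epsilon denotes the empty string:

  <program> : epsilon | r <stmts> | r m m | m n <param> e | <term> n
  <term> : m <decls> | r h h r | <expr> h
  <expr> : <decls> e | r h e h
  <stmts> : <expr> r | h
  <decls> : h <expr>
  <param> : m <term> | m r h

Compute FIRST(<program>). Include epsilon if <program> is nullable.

{ h, m, r, epsilon }

<program> : epsilon contributes epsilon.
<program> : r <stmts> contributes {r}.
<program> : r m m contributes {r}.
<program> : m n <param> e contributes {m}.
From <program> : <term> n: add FIRST(<term>) = { h, m, r }.
Union: FIRST(<program>) = { h, m, r, epsilon }.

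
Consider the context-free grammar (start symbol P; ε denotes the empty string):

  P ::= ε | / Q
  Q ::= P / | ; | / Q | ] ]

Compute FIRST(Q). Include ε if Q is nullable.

{ /, ;, ] }

From Q ::= P /: P nullable, take FIRST(P) ∪ {/} = { / }.
Q ::= ; contributes {;}.
Q ::= / Q contributes {/}.
Q ::= ] ] contributes {]}.
Union: FIRST(Q) = { /, ;, ] }.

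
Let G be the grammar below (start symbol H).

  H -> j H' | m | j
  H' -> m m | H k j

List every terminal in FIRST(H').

{ j, m }

H' -> m m contributes {m}.
From H' -> H k j: add FIRST(H) = { j, m }.
Union: FIRST(H') = { j, m }.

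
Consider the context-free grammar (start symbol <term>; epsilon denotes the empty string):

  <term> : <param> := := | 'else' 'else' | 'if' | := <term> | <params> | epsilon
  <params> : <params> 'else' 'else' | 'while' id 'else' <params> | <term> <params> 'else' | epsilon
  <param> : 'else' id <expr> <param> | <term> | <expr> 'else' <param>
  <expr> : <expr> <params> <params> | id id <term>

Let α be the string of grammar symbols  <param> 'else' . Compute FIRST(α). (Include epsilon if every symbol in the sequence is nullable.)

Add FIRST(<param>)\{epsilon} = { 'else', 'if', 'while', :=, id }; <param> is nullable, continue.
'else' is a terminal; add {'else'} and stop.

{ 'else', 'if', 'while', :=, id }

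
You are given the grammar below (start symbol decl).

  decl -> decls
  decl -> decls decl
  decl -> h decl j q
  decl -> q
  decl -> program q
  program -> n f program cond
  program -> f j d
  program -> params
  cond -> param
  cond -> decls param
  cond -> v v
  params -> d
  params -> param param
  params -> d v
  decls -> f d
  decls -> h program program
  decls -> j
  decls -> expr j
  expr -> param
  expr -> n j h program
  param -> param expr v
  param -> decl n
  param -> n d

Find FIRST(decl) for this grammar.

{ d, f, h, j, n, q }

From decl -> decls: add FIRST(decls) = { d, f, h, j, n, q }.
From decl -> decls decl: add FIRST(decls) = { d, f, h, j, n, q }.
decl -> h decl j q contributes {h}.
decl -> q contributes {q}.
From decl -> program q: add FIRST(program) = { d, f, h, j, n, q }.
Union: FIRST(decl) = { d, f, h, j, n, q }.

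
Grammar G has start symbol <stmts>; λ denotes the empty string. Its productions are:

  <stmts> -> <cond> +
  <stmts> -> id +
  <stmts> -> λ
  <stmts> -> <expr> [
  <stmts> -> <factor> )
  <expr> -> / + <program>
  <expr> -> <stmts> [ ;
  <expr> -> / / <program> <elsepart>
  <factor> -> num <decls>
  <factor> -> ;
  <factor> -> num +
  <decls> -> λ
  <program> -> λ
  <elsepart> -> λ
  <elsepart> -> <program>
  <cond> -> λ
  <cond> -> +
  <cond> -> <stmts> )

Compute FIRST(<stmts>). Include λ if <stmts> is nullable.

From <stmts> -> <cond> +: <cond> nullable, take FIRST(<cond>) ∪ {+} = { ), +, /, ;, [, id, num }.
<stmts> -> id + contributes {id}.
<stmts> -> λ contributes λ.
From <stmts> -> <expr> [: add FIRST(<expr>) = { ), +, /, ;, [, id, num }.
From <stmts> -> <factor> ): add FIRST(<factor>) = { ;, num }.
Union: FIRST(<stmts>) = { ), +, /, ;, [, id, num, λ }.

{ ), +, /, ;, [, id, num, λ }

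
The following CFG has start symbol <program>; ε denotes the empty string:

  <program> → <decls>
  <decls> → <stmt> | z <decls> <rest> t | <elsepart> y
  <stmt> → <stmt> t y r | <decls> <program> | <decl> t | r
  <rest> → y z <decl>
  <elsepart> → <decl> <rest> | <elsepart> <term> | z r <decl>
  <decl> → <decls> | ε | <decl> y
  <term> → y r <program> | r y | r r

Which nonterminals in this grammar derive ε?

{ <decl> }

Directly nullable (have an ε-production): <decl>.
No other nonterminal has a production whose RHS symbols are all nullable.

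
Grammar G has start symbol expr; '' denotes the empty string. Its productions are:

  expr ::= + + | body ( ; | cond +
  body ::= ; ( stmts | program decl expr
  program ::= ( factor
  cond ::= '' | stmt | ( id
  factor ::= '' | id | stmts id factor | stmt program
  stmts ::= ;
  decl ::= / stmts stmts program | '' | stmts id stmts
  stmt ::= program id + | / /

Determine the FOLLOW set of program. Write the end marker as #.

In body ::= program decl expr: add FIRST(decl expr) = { (, +, /, ; }.
In factor ::= stmt program: program is at the end, add FOLLOW(factor) = { (, +, /, ;, id }.
In decl ::= / stmts stmts program: program is at the end, add FOLLOW(decl) = { (, +, /, ; }.
In stmt ::= program id +: add FIRST(id +) = { id }.
Union: FOLLOW(program) = { (, +, /, ;, id }.

{ (, +, /, ;, id }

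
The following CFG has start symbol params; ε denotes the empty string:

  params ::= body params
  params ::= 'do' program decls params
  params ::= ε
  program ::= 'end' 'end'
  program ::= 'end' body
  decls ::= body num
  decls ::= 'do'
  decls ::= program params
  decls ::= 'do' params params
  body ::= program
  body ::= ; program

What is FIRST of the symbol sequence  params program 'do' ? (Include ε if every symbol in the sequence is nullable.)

Add FIRST(params)\{ε} = { 'do', 'end', ; }; params is nullable, continue.
Add FIRST(program) = { 'end' }; program is not nullable, stop.

{ 'do', 'end', ; }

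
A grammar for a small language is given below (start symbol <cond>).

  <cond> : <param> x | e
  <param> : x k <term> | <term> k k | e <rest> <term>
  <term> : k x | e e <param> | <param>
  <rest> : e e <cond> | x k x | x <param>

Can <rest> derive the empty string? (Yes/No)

No nonterminal in this grammar is nullable.
No production of <rest> has an RHS whose symbols are all nullable, so <rest> is not nullable.

No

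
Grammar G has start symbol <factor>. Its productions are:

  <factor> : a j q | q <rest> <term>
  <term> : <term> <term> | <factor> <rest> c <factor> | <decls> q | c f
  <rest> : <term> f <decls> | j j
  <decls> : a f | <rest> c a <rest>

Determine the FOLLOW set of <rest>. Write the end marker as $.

In <factor> : q <rest> <term>: add FIRST(<term>) = { a, c, j, q }.
In <term> : <factor> <rest> c <factor>: add FIRST(c <factor>) = { c }.
In <decls> : <rest> c a <rest>: add FIRST(c a <rest>) = { c }.
In <decls> : <rest> c a <rest>: <rest> is at the end, add FOLLOW(<decls>) = { a, c, j, q }.
Union: FOLLOW(<rest>) = { a, c, j, q }.

{ a, c, j, q }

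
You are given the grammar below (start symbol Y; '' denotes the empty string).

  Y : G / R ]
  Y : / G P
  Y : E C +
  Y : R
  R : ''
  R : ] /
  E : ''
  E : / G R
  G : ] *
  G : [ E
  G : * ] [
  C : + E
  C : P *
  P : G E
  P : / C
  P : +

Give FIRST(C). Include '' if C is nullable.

C : + E contributes {+}.
From C : P *: add FIRST(P) = { *, +, /, [, ] }.
Union: FIRST(C) = { *, +, /, [, ] }.

{ *, +, /, [, ] }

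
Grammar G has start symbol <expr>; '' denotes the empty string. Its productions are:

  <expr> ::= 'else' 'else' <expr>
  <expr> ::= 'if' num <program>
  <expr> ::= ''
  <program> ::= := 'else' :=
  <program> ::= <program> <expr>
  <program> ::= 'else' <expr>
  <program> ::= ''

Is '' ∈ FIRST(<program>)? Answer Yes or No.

<program> has an ''-production, so <program> ⇒ ''.

Yes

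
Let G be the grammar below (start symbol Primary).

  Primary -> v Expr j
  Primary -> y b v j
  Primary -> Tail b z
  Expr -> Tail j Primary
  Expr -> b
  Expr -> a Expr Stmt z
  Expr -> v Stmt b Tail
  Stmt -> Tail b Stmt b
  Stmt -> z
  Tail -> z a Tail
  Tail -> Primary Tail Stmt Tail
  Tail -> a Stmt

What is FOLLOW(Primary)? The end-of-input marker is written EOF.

{ EOF, a, j, v, y, z }

Primary is the start symbol, so EOF ∈ FOLLOW(Primary).
In Expr -> Tail j Primary: Primary is at the end, add FOLLOW(Expr) = { a, j, v, y, z }.
In Tail -> Primary Tail Stmt Tail: add FIRST(Tail Stmt Tail) = { a, v, y, z }.
Union: FOLLOW(Primary) = { EOF, a, j, v, y, z }.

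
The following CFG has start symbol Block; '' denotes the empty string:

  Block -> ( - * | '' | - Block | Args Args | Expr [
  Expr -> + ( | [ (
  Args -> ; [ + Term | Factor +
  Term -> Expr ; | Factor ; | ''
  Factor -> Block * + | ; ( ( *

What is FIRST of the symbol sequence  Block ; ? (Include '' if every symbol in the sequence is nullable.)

{ (, *, +, -, ;, [ }

Add FIRST(Block)\{''} = { (, *, +, -, ;, [ }; Block is nullable, continue.
; is a terminal; add {;} and stop.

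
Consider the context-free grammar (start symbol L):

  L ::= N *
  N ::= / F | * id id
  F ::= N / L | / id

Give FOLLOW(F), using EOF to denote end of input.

In N ::= / F: F is at the end, add FOLLOW(N) = { *, / }.
Union: FOLLOW(F) = { *, / }.

{ *, / }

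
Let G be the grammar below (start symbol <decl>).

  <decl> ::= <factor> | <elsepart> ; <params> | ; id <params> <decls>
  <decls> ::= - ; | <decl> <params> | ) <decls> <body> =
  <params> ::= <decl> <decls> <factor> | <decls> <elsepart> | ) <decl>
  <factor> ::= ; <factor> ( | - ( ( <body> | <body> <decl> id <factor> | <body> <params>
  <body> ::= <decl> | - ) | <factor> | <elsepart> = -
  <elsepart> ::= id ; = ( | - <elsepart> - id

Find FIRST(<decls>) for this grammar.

<decls> ::= - ; contributes {-}.
From <decls> ::= <decl> <params>: add FIRST(<decl>) = { -, ;, id }.
<decls> ::= ) <decls> <body> = contributes {)}.
Union: FIRST(<decls>) = { ), -, ;, id }.

{ ), -, ;, id }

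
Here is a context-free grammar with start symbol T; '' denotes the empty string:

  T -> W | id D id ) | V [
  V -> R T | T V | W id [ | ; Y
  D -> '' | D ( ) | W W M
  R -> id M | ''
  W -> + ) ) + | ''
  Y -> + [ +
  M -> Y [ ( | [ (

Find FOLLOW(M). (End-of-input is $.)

{ (, +, ;, [, id }

In D -> W W M: M is at the end, add FOLLOW(D) = { (, id }.
In R -> id M: M is at the end, add FOLLOW(R) = { +, ;, [, id }.
Union: FOLLOW(M) = { (, +, ;, [, id }.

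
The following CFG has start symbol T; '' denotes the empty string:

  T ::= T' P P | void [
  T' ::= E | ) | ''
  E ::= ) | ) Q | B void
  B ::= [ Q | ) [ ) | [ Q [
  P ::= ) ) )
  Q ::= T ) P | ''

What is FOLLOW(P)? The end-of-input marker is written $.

In T ::= T' P P: add FIRST(P) = { ) }.
In T ::= T' P P: P is at the end, add FOLLOW(T) = { $, ) }.
In Q ::= T ) P: P is at the end, add FOLLOW(Q) = { ), [, void }.
Union: FOLLOW(P) = { $, ), [, void }.

{ $, ), [, void }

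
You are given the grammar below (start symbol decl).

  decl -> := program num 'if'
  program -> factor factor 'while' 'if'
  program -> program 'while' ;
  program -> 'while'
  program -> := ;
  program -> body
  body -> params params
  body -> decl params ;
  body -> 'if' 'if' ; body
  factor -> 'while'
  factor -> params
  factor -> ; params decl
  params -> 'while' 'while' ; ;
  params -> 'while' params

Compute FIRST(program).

From program -> factor factor 'while' 'if': add FIRST(factor) = { 'while', ; }.
From program -> program 'while' ;: add FIRST(program) = { 'if', 'while', :=, ; }.
program -> 'while' contributes {'while'}.
program -> := ; contributes {:=}.
From program -> body: add FIRST(body) = { 'if', 'while', := }.
Union: FIRST(program) = { 'if', 'while', :=, ; }.

{ 'if', 'while', :=, ; }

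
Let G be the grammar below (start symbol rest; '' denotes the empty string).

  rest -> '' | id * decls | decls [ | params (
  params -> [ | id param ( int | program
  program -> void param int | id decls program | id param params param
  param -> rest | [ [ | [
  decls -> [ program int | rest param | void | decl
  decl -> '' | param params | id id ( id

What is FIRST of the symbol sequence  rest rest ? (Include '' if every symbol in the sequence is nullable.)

{ [, id, void, '' }

Add FIRST(rest)\{''} = { [, id, void }; rest is nullable, continue.
Add FIRST(rest)\{''} = { [, id, void }; rest is nullable, continue.
Every symbol is nullable, so include ''.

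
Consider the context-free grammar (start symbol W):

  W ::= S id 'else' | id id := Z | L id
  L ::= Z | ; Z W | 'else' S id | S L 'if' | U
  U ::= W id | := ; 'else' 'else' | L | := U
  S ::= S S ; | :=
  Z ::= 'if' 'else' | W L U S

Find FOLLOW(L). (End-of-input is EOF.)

{ 'else', 'if', :=, ;, id }

In W ::= L id: add FIRST(id) = { id }.
In L ::= S L 'if': add FIRST('if') = { 'if' }.
In U ::= L: L is at the end, add FOLLOW(U) = { 'else', 'if', :=, ;, id }.
In Z ::= W L U S: add FIRST(U S) = { 'else', 'if', :=, ;, id }.
Union: FOLLOW(L) = { 'else', 'if', :=, ;, id }.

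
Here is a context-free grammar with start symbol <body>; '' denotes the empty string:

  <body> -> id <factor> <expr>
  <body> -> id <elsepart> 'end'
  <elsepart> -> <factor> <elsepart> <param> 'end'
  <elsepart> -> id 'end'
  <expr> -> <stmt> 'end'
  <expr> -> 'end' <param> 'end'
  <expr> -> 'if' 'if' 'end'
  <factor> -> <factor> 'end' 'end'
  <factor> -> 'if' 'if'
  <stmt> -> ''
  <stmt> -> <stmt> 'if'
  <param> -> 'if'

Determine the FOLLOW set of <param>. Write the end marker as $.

In <elsepart> -> <factor> <elsepart> <param> 'end': add FIRST('end') = { 'end' }.
In <expr> -> 'end' <param> 'end': add FIRST('end') = { 'end' }.
Union: FOLLOW(<param>) = { 'end' }.

{ 'end' }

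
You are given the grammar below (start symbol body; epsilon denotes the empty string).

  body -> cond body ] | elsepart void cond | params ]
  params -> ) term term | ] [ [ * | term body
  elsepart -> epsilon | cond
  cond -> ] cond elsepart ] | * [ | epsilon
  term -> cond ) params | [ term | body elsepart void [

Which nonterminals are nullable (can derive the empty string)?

{ cond, elsepart }

Directly nullable (have an epsilon-production): elsepart, cond.
No other nonterminal has a production whose RHS symbols are all nullable.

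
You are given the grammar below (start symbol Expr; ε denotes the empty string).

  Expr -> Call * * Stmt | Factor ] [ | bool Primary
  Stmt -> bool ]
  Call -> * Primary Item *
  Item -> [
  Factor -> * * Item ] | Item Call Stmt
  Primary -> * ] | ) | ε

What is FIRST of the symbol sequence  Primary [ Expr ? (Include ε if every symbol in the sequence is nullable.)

{ ), *, [ }

Add FIRST(Primary)\{ε} = { ), * }; Primary is nullable, continue.
[ is a terminal; add {[} and stop.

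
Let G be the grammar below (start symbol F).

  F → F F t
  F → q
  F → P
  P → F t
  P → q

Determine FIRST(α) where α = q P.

q is a terminal; add {q} and stop.

{ q }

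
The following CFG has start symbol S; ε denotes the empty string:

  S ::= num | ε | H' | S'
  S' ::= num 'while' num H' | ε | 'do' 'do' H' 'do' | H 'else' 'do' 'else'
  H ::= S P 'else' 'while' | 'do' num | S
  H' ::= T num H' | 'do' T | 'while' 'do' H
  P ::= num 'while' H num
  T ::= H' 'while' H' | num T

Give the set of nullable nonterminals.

Directly nullable (have an ε-production): S, S'.
H ::= S with every symbol nullable, so H is nullable.
No other nonterminal has a production whose RHS symbols are all nullable.

{ H, S, S' }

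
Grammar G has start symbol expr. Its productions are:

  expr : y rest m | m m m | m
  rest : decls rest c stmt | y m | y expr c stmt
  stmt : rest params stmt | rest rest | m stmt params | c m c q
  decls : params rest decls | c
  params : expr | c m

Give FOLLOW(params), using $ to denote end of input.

In stmt : rest params stmt: add FIRST(stmt) = { c, m, y }.
In stmt : m stmt params: params is at the end, add FOLLOW(stmt) = { c, m, y }.
In decls : params rest decls: add FIRST(rest decls) = { c, m, y }.
Union: FOLLOW(params) = { c, m, y }.

{ c, m, y }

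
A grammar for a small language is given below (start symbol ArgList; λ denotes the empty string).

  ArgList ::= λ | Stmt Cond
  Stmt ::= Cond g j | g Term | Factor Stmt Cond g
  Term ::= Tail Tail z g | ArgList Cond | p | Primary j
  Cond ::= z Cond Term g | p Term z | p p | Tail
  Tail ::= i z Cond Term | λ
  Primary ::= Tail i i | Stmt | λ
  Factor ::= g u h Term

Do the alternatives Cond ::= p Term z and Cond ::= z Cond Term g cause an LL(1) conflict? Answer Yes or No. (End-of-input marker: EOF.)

No

FIRST(p Term z) = { p } and FIRST(z Cond Term g) = { z }.
The FIRST sets are disjoint and neither alternative is nullable — no conflict.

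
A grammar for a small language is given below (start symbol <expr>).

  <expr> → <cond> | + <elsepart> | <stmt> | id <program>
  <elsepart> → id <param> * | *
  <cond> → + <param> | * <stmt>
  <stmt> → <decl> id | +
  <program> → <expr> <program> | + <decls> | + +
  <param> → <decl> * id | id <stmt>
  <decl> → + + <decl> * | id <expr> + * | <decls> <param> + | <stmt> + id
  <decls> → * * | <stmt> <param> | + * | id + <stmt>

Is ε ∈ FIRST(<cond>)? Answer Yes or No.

No nonterminal in this grammar is nullable.
No production of <cond> has an RHS whose symbols are all nullable, so <cond> is not nullable.

No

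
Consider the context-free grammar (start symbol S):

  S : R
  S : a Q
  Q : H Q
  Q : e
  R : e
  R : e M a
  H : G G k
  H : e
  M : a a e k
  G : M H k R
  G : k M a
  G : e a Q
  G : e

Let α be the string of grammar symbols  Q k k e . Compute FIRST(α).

{ a, e, k }

Add FIRST(Q) = { a, e, k }; Q is not nullable, stop.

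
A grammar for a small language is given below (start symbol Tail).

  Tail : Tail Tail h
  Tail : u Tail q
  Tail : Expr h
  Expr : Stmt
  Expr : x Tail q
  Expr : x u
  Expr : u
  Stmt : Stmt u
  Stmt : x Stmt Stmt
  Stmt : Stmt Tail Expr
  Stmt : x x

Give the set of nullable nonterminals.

No nonterminal has an empty production or an RHS whose symbols are all nullable.

{ } (none)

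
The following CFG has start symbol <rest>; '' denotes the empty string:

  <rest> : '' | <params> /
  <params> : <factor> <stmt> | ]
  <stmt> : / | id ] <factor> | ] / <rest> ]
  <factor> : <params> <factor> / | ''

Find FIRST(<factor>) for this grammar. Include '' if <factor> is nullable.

{ /, ], id, '' }

From <factor> : <params> <factor> /: add FIRST(<params>) = { /, ], id }.
<factor> : '' contributes ''.
Union: FIRST(<factor>) = { /, ], id, '' }.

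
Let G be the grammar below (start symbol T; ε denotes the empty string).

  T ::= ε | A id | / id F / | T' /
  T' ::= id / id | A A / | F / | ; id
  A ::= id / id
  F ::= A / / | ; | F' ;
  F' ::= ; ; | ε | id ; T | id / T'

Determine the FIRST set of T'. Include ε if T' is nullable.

{ ;, id }

T' ::= id / id contributes {id}.
From T' ::= A A /: add FIRST(A) = { id }.
From T' ::= F /: add FIRST(F) = { ;, id }.
T' ::= ; id contributes {;}.
Union: FIRST(T') = { ;, id }.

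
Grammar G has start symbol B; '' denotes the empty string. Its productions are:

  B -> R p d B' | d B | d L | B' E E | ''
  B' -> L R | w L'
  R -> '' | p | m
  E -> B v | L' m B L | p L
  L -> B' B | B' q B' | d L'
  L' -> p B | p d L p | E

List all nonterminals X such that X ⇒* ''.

Directly nullable (have an ''-production): B, R.
No other nonterminal has a production whose RHS symbols are all nullable.

{ B, R }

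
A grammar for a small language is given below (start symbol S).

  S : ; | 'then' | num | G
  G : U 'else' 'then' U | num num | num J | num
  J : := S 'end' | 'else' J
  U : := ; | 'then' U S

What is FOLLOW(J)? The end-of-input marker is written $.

In G : num J: J is at the end, add FOLLOW(G) = { $, 'else', 'end', 'then', :=, ;, num }.
In J : 'else' J: J is at the end, add FOLLOW(J) = { $, 'else', 'end', 'then', :=, ;, num }.
Union: FOLLOW(J) = { $, 'else', 'end', 'then', :=, ;, num }.

{ $, 'else', 'end', 'then', :=, ;, num }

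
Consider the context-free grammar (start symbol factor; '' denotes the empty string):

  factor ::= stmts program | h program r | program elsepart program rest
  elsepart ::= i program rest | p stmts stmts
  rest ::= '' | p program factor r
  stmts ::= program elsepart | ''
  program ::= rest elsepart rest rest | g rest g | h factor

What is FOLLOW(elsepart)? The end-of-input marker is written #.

{ #, g, h, i, p, r }

In factor ::= program elsepart program rest: add FIRST(program rest) = { g, h, i, p }.
In stmts ::= program elsepart: elsepart is at the end, add FOLLOW(stmts) = { #, g, h, i, p, r }.
In program ::= rest elsepart rest rest: add FIRST(rest rest)\{''} = { p }.
  Since rest rest is nullable, also add FOLLOW(program) = { #, g, h, i, p, r }.
Union: FOLLOW(elsepart) = { #, g, h, i, p, r }.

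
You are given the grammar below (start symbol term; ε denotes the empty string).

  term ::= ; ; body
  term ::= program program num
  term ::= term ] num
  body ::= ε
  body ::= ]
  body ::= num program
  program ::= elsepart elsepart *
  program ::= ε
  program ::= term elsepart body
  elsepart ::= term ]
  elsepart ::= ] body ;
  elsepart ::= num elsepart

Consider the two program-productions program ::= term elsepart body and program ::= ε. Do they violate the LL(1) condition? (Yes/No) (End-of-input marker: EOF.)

FIRST(term elsepart body) = { ;, ], num } and FIRST(ε) = { ε }.
The second alternative is nullable and FOLLOW(program) = { EOF, ;, ], num } shares ; with FIRST of the first — conflict.

Yes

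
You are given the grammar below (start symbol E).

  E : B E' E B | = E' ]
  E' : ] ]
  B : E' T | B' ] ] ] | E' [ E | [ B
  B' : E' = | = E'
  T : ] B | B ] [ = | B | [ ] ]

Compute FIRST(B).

From B : E' T: add FIRST(E') = { ] }.
From B : B' ] ] ]: add FIRST(B') = { =, ] }.
From B : E' [ E: add FIRST(E') = { ] }.
B : [ B contributes {[}.
Union: FIRST(B) = { =, [, ] }.

{ =, [, ] }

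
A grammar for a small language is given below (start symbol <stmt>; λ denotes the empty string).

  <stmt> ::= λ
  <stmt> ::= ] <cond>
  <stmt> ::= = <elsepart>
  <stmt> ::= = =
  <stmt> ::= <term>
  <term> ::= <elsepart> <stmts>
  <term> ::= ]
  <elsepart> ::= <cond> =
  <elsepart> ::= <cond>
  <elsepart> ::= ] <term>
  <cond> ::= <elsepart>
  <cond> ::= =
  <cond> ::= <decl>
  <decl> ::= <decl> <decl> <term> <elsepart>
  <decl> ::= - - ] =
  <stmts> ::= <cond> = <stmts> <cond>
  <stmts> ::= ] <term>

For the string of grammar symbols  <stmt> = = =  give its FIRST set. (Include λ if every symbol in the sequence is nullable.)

{ -, =, ] }

Add FIRST(<stmt>)\{λ} = { -, =, ] }; <stmt> is nullable, continue.
= is a terminal; add {=} and stop.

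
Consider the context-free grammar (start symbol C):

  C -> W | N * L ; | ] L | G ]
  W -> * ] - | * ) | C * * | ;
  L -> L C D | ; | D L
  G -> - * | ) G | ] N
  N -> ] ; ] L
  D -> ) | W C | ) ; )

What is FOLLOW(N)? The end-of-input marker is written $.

{ *, ] }

In C -> N * L ;: add FIRST(* L ;) = { * }.
In G -> ] N: N is at the end, add FOLLOW(G) = { ] }.
Union: FOLLOW(N) = { *, ] }.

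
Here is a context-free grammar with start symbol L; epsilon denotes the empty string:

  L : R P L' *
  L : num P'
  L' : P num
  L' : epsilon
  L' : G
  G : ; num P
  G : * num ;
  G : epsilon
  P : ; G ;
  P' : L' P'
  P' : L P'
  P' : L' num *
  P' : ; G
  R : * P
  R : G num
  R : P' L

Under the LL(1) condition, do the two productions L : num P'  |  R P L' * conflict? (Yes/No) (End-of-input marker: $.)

FIRST(num P') = { num } and FIRST(R P L' *) = { *, ;, num }.
Both contain num, so the two alternatives are not disjoint — LL(1) conflict.

Yes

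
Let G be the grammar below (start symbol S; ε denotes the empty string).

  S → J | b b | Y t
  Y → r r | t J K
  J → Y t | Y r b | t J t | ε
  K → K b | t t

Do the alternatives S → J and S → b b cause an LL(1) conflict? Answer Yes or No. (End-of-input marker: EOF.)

No

FIRST(J) = { r, t, ε } and FIRST(b b) = { b }.
The first is nullable but FOLLOW(S) = { EOF } is disjoint from FIRST of the second.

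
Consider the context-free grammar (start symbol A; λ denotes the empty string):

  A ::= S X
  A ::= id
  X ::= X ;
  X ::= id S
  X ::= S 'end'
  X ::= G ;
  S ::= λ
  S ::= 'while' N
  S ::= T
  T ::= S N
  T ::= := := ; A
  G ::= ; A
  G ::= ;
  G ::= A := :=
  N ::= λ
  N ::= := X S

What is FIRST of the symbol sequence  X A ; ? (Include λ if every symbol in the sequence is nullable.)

Add FIRST(X) = { 'end', 'while', :=, ;, id }; X is not nullable, stop.

{ 'end', 'while', :=, ;, id }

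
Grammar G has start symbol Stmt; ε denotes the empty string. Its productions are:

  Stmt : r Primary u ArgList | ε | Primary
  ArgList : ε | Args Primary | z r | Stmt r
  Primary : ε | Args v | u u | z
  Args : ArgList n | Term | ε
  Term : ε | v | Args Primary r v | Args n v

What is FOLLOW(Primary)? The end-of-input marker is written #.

In Stmt : r Primary u ArgList: add FIRST(u ArgList) = { u }.
In Stmt : Primary: Primary is at the end, add FOLLOW(Stmt) = { #, r }.
In ArgList : Args Primary: Primary is at the end, add FOLLOW(ArgList) = { #, n, r }.
In Term : Args Primary r v: add FIRST(r v) = { r }.
Union: FOLLOW(Primary) = { #, n, r, u }.

{ #, n, r, u }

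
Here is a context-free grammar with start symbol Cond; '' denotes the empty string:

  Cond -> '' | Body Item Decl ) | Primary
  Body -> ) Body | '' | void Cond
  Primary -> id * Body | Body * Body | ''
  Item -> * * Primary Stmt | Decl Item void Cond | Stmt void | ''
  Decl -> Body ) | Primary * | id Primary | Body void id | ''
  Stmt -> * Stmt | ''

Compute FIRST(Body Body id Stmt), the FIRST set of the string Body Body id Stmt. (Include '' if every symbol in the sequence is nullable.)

{ ), id, void }

Add FIRST(Body)\{''} = { ), void }; Body is nullable, continue.
Add FIRST(Body)\{''} = { ), void }; Body is nullable, continue.
id is a terminal; add {id} and stop.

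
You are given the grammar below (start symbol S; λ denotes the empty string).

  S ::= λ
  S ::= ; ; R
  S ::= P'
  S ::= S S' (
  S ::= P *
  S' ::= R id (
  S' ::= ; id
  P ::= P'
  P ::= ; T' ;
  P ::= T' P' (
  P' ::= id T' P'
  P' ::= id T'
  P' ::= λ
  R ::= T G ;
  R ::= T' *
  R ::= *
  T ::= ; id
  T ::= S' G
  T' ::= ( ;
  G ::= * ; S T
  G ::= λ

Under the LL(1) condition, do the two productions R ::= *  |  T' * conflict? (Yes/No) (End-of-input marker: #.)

FIRST(*) = { * } and FIRST(T' *) = { ( }.
The FIRST sets are disjoint and neither alternative is nullable — no conflict.

No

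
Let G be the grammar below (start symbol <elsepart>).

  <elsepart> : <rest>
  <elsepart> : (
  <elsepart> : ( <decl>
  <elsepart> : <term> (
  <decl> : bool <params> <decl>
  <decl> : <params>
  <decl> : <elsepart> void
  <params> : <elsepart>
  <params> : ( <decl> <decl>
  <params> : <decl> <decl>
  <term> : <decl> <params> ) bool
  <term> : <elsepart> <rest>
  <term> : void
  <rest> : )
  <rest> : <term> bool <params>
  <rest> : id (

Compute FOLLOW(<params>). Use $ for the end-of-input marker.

{ $, (, ), bool, id, void }

In <decl> : bool <params> <decl>: add FIRST(<decl>) = { (, ), bool, id, void }.
In <decl> : <params>: <params> is at the end, add FOLLOW(<decl>) = { $, (, ), bool, id, void }.
In <term> : <decl> <params> ) bool: add FIRST() bool) = { ) }.
In <rest> : <term> bool <params>: <params> is at the end, add FOLLOW(<rest>) = { $, (, ), bool, id, void }.
Union: FOLLOW(<params>) = { $, (, ), bool, id, void }.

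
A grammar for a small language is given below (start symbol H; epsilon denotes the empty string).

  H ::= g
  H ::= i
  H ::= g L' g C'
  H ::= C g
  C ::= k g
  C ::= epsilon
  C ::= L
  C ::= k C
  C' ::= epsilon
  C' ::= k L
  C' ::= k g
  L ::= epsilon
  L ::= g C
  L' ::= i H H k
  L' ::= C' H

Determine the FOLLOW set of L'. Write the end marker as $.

{ g }

In H ::= g L' g C': add FIRST(g C') = { g }.
Union: FOLLOW(L') = { g }.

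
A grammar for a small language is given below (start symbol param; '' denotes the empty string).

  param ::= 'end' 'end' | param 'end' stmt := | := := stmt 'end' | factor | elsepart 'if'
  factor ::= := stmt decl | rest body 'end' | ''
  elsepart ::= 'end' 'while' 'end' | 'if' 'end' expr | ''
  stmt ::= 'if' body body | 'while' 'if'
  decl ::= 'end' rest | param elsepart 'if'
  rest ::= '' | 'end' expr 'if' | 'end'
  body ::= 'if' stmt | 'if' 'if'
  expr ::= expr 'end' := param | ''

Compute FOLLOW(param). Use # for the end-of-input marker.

{ #, 'end', 'if' }

param is the start symbol, so # ∈ FOLLOW(param).
In param ::= param 'end' stmt :=: add FIRST('end' stmt :=) = { 'end' }.
In decl ::= param elsepart 'if': add FIRST(elsepart 'if') = { 'end', 'if' }.
In expr ::= expr 'end' := param: param is at the end, add FOLLOW(expr) = { 'end', 'if' }.
Union: FOLLOW(param) = { #, 'end', 'if' }.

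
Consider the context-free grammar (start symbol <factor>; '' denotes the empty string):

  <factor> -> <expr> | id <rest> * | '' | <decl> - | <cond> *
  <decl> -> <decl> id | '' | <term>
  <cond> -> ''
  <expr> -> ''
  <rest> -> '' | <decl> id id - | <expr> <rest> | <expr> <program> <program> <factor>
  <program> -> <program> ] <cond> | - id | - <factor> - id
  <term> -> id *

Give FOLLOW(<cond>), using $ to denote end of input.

{ *, -, ], id }

In <factor> -> <cond> *: add FIRST(*) = { * }.
In <program> -> <program> ] <cond>: <cond> is at the end, add FOLLOW(<program>) = { *, -, ], id }.
Union: FOLLOW(<cond>) = { *, -, ], id }.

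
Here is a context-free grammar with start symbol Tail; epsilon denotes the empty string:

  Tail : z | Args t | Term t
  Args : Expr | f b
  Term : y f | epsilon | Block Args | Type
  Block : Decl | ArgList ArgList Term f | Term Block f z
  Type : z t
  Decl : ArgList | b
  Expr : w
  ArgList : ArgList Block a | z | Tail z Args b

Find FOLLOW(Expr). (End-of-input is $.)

{ b, f, t, w, y, z }

In Args : Expr: Expr is at the end, add FOLLOW(Args) = { b, f, t, w, y, z }.
Union: FOLLOW(Expr) = { b, f, t, w, y, z }.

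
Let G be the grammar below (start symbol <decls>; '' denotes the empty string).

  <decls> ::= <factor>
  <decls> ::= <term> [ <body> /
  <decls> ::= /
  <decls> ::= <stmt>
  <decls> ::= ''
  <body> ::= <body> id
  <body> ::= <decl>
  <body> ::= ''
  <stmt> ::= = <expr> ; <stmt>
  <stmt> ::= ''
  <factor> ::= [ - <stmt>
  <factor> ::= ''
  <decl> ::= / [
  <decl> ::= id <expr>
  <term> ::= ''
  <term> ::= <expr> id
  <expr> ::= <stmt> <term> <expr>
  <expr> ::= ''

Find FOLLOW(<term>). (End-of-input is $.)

{ /, ;, =, [, id }

In <decls> ::= <term> [ <body> /: add FIRST([ <body> /) = { [ }.
In <expr> ::= <stmt> <term> <expr>: add FIRST(<expr>)\{''} = { =, id }.
  Since <expr> is nullable, also add FOLLOW(<expr>) = { /, ;, id }.
Union: FOLLOW(<term>) = { /, ;, =, [, id }.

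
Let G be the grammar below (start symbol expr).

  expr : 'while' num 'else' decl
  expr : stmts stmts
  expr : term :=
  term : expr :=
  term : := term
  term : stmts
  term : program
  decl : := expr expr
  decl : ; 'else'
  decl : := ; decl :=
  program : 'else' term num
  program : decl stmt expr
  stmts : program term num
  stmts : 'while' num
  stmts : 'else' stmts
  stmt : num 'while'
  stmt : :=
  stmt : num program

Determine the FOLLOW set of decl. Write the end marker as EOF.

{ EOF, 'else', 'while', :=, ;, num }

In expr : 'while' num 'else' decl: decl is at the end, add FOLLOW(expr) = { EOF, 'else', 'while', :=, ;, num }.
In decl : := ; decl :=: add FIRST(:=) = { := }.
In program : decl stmt expr: add FIRST(stmt expr) = { :=, num }.
Union: FOLLOW(decl) = { EOF, 'else', 'while', :=, ;, num }.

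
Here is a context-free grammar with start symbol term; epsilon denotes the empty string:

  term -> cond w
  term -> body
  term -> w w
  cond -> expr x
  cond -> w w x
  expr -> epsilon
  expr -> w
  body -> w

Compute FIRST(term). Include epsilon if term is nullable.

{ w, x }

From term -> cond w: add FIRST(cond) = { w, x }.
From term -> body: add FIRST(body) = { w }.
term -> w w contributes {w}.
Union: FIRST(term) = { w, x }.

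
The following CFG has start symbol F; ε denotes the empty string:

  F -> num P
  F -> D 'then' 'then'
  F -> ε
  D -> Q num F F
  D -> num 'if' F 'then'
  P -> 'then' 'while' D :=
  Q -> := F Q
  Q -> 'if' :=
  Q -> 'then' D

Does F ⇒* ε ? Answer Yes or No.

Yes

F has an ε-production, so F ⇒ ε.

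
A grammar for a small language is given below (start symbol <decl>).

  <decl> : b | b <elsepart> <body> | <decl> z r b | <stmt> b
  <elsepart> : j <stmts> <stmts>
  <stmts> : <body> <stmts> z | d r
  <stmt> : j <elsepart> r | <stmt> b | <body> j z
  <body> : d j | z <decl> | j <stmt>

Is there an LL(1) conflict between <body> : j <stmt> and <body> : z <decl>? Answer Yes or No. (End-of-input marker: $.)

FIRST(j <stmt>) = { j } and FIRST(z <decl>) = { z }.
The FIRST sets are disjoint and neither alternative is nullable — no conflict.

No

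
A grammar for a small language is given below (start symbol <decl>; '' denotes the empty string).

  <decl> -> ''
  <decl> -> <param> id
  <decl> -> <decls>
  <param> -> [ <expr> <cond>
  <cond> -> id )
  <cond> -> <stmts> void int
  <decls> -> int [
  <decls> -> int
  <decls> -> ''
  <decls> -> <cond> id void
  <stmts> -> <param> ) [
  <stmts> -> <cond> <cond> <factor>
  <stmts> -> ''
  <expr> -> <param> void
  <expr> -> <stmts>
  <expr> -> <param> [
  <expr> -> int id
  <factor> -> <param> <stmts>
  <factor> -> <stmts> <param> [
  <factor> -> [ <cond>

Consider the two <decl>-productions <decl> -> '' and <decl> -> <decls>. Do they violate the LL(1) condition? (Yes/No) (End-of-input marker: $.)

Yes

FIRST('') = { '' } and FIRST(<decls>) = { [, id, int, void, '' }.
Both alternatives are nullable, violating the LL(1) condition.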